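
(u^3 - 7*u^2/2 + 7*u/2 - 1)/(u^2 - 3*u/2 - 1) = (2*u^2 - 3*u + 1)/(2*u + 1)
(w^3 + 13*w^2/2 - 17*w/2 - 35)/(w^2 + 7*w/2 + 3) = (2*w^2 + 9*w - 35)/(2*w + 3)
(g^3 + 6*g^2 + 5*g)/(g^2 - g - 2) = g*(g + 5)/(g - 2)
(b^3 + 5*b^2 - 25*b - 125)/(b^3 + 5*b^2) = 1 - 25/b^2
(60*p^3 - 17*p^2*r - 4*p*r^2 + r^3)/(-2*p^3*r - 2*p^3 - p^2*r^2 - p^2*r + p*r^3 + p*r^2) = (-60*p^3 + 17*p^2*r + 4*p*r^2 - r^3)/(p*(2*p^2*r + 2*p^2 + p*r^2 + p*r - r^3 - r^2))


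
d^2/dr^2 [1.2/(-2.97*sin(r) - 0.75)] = (10.58508*sin(r)^2 - 2.673*sin(r) - 21.17016)/(2.97*sin(r) + 0.75)^3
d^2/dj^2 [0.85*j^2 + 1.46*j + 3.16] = 1.70000000000000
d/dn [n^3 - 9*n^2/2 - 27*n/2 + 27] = 3*n^2 - 9*n - 27/2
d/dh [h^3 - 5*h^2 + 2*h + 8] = 3*h^2 - 10*h + 2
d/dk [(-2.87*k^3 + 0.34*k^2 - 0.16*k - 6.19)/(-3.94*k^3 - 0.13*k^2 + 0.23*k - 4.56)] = (-7.105427357601e-15*k^5 + 1.7127*k^4 - 2.581*k^3 - 33.8468*k^2 - 4.7102*k + 2.1533)/(15.5236*k^6 + 1.0244*k^5 - 1.7955*k^4 + 35.873*k^3 + 1.2385*k^2 - 2.0976*k + 20.7936)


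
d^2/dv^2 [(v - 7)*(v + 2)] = 2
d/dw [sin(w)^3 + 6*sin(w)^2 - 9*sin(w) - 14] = 3*(sin(w)^2 + 4*sin(w) - 3)*cos(w)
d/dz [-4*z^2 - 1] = -8*z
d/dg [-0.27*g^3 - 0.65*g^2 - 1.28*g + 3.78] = -0.81*g^2 - 1.3*g - 1.28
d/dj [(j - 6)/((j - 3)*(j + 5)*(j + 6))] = 2*(-j^3 + 5*j^2 + 48*j - 54)/(j^6 + 16*j^5 + 58*j^4 - 228*j^3 - 1431*j^2 + 540*j + 8100)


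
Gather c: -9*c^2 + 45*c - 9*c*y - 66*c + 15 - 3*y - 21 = -9*c^2 + c*(-9*y - 21) - 3*y - 6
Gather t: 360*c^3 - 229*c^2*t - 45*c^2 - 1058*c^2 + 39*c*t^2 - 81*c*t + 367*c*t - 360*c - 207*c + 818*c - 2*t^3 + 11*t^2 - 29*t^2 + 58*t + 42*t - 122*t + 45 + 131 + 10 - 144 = 360*c^3 - 1103*c^2 + 251*c - 2*t^3 + t^2*(39*c - 18) + t*(-229*c^2 + 286*c - 22) + 42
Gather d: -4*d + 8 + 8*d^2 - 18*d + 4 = 8*d^2 - 22*d + 12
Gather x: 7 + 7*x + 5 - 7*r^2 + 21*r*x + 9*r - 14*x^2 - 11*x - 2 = -7*r^2 + 9*r - 14*x^2 + x*(21*r - 4) + 10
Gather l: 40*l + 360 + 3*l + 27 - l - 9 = 42*l + 378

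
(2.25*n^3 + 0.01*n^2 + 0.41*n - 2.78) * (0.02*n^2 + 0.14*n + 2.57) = 0.045*n^5 + 0.3152*n^4 + 5.7921*n^3 + 0.0275*n^2 + 0.6645*n - 7.1446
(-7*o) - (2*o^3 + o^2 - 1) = -2*o^3 - o^2 - 7*o + 1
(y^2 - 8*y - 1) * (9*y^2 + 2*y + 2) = 9*y^4 - 70*y^3 - 23*y^2 - 18*y - 2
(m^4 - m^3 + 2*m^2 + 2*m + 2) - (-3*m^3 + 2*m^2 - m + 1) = m^4 + 2*m^3 + 3*m + 1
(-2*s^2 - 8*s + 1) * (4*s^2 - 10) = -8*s^4 - 32*s^3 + 24*s^2 + 80*s - 10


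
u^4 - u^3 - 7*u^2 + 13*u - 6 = (u - 2)*(u - 1)^2*(u + 3)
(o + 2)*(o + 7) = o^2 + 9*o + 14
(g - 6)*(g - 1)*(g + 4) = g^3 - 3*g^2 - 22*g + 24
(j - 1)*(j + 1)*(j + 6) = j^3 + 6*j^2 - j - 6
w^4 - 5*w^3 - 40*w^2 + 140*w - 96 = (w - 8)*(w - 2)*(w - 1)*(w + 6)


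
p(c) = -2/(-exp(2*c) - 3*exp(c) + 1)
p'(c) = -2*(2*exp(2*c) + 3*exp(c))/(-exp(2*c) - 3*exp(c) + 1)^2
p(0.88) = 0.17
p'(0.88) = -0.26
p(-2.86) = -2.42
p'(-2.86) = -0.52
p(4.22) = 0.00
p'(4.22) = -0.00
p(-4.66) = -2.06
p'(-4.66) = -0.06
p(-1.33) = -14.64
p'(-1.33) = -100.01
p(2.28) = 0.02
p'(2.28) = -0.03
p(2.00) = 0.03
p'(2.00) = -0.05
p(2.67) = 0.01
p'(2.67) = -0.01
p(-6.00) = -2.01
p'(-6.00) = -0.02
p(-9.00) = -2.00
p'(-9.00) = 0.00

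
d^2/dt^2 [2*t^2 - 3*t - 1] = 4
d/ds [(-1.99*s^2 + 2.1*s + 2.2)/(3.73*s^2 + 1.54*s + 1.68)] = (-10.8976*s^2 - 23.0984*s + 0.14)/(13.9129*s^4 + 11.4884*s^3 + 14.9044*s^2 + 5.1744*s + 2.8224)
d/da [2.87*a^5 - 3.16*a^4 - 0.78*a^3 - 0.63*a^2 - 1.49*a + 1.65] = 14.35*a^4 - 12.64*a^3 - 2.34*a^2 - 1.26*a - 1.49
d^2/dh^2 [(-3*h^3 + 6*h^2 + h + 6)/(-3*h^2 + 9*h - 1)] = 42*(3*h^3 - 9*h^2 + 24*h - 23)/(27*h^6 - 243*h^5 + 756*h^4 - 891*h^3 + 252*h^2 - 27*h + 1)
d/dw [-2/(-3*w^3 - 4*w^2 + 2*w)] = 2*(-9*w^2 - 8*w + 2)/(w^2*(3*w^2 + 4*w - 2)^2)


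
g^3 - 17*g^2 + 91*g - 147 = (g - 7)^2*(g - 3)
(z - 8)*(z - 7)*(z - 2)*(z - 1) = z^4 - 18*z^3 + 103*z^2 - 198*z + 112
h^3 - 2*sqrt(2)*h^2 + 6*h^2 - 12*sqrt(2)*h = h*(h + 6)*(h - 2*sqrt(2))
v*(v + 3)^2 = v^3 + 6*v^2 + 9*v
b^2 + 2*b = b*(b + 2)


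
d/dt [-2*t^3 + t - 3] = 1 - 6*t^2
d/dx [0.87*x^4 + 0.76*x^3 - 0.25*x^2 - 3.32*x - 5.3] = 3.48*x^3 + 2.28*x^2 - 0.5*x - 3.32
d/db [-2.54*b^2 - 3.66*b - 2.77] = -5.08*b - 3.66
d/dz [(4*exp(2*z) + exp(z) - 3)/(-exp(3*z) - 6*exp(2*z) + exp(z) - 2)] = (4*exp(4*z) + 2*exp(3*z) + exp(2*z) - 52*exp(z) + 1)*exp(z)/(exp(6*z) + 12*exp(5*z) + 34*exp(4*z) - 8*exp(3*z) + 25*exp(2*z) - 4*exp(z) + 4)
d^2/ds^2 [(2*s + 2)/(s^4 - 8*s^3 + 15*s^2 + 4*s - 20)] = 12*(2*s^2 - 16*s + 33)/(s^7 - 23*s^6 + 219*s^5 - 1117*s^4 + 3296*s^3 - 5640*s^2 + 5200*s - 2000)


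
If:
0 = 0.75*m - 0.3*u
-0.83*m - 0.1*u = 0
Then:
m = 0.00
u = 0.00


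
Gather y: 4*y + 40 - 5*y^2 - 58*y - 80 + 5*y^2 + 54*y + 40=0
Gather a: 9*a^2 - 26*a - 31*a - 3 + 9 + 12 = 9*a^2 - 57*a + 18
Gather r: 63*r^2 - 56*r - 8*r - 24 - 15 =63*r^2 - 64*r - 39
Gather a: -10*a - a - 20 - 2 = -11*a - 22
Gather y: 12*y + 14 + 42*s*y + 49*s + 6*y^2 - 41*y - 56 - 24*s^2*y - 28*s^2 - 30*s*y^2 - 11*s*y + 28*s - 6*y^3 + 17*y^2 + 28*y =-28*s^2 + 77*s - 6*y^3 + y^2*(23 - 30*s) + y*(-24*s^2 + 31*s - 1) - 42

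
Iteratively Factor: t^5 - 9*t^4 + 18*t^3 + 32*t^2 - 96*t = (t - 4)*(t^4 - 5*t^3 - 2*t^2 + 24*t) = (t - 4)^2*(t^3 - t^2 - 6*t) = (t - 4)^2*(t + 2)*(t^2 - 3*t) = t*(t - 4)^2*(t + 2)*(t - 3)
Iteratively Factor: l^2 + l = (l + 1)*(l)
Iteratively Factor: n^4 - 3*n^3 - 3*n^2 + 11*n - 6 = (n - 1)*(n^3 - 2*n^2 - 5*n + 6) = (n - 1)*(n + 2)*(n^2 - 4*n + 3) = (n - 3)*(n - 1)*(n + 2)*(n - 1)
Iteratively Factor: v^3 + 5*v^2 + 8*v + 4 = (v + 2)*(v^2 + 3*v + 2) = (v + 1)*(v + 2)*(v + 2)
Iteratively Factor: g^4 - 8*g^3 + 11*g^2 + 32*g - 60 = (g - 3)*(g^3 - 5*g^2 - 4*g + 20) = (g - 3)*(g + 2)*(g^2 - 7*g + 10) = (g - 3)*(g - 2)*(g + 2)*(g - 5)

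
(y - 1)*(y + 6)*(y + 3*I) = y^3 + 5*y^2 + 3*I*y^2 - 6*y + 15*I*y - 18*I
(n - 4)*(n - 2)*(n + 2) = n^3 - 4*n^2 - 4*n + 16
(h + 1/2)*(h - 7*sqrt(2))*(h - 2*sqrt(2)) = h^3 - 9*sqrt(2)*h^2 + h^2/2 - 9*sqrt(2)*h/2 + 28*h + 14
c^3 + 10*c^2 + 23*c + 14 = (c + 1)*(c + 2)*(c + 7)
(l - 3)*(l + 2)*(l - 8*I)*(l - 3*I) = l^4 - l^3 - 11*I*l^3 - 30*l^2 + 11*I*l^2 + 24*l + 66*I*l + 144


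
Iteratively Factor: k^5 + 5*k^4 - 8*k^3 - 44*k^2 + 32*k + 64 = (k + 4)*(k^4 + k^3 - 12*k^2 + 4*k + 16) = (k - 2)*(k + 4)*(k^3 + 3*k^2 - 6*k - 8) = (k - 2)*(k + 4)^2*(k^2 - k - 2) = (k - 2)^2*(k + 4)^2*(k + 1)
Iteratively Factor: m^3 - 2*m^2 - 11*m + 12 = (m + 3)*(m^2 - 5*m + 4) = (m - 4)*(m + 3)*(m - 1)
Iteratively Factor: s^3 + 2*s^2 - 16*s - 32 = (s + 2)*(s^2 - 16) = (s - 4)*(s + 2)*(s + 4)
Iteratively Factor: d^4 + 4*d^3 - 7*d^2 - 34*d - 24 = (d + 1)*(d^3 + 3*d^2 - 10*d - 24) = (d + 1)*(d + 4)*(d^2 - d - 6) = (d + 1)*(d + 2)*(d + 4)*(d - 3)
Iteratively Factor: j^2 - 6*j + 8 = (j - 2)*(j - 4)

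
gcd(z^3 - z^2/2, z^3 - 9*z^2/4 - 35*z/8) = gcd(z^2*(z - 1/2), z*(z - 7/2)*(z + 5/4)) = z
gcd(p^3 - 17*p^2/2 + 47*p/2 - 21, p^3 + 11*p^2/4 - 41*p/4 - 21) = p - 3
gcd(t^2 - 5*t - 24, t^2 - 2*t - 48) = t - 8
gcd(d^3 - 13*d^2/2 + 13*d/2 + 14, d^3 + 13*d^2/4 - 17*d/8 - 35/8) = d + 1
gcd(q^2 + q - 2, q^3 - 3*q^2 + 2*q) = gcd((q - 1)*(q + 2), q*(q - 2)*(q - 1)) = q - 1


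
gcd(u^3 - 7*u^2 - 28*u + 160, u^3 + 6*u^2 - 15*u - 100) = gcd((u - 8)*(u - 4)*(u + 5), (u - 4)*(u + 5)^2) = u^2 + u - 20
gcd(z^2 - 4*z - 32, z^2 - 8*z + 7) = 1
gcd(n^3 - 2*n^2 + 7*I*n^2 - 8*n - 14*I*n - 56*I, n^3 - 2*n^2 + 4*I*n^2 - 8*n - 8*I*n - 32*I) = n^2 - 2*n - 8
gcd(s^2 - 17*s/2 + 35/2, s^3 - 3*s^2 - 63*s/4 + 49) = s - 7/2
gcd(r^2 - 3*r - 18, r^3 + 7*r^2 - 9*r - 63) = r + 3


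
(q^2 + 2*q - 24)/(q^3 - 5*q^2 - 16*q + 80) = (q + 6)/(q^2 - q - 20)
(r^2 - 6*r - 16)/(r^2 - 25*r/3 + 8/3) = 3*(r + 2)/(3*r - 1)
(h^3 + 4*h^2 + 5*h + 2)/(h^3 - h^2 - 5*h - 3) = (h + 2)/(h - 3)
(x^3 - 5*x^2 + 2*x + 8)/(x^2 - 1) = (x^2 - 6*x + 8)/(x - 1)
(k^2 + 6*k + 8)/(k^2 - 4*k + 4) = (k^2 + 6*k + 8)/(k^2 - 4*k + 4)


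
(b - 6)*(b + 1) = b^2 - 5*b - 6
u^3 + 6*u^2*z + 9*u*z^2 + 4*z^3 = (u + z)^2*(u + 4*z)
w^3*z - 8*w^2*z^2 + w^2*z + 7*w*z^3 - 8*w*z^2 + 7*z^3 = (w - 7*z)*(w - z)*(w*z + z)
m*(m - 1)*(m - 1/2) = m^3 - 3*m^2/2 + m/2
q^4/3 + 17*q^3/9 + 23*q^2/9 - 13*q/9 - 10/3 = (q/3 + 1)*(q - 1)*(q + 5/3)*(q + 2)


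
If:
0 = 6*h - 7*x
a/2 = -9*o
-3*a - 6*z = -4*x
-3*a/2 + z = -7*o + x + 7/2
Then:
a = -18*z/95 - 126/95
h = 301*z/190 - 441/380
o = z/95 + 7/95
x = 129*z/95 - 189/190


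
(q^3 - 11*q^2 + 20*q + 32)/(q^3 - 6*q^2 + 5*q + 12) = (q - 8)/(q - 3)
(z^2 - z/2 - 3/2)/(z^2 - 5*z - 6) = (z - 3/2)/(z - 6)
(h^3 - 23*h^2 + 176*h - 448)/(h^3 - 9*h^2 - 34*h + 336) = (h - 8)/(h + 6)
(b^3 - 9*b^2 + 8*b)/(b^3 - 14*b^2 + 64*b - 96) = b*(b^2 - 9*b + 8)/(b^3 - 14*b^2 + 64*b - 96)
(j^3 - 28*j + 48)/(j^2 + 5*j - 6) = (j^2 - 6*j + 8)/(j - 1)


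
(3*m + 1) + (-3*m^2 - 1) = -3*m^2 + 3*m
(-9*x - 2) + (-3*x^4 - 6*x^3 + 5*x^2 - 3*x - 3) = -3*x^4 - 6*x^3 + 5*x^2 - 12*x - 5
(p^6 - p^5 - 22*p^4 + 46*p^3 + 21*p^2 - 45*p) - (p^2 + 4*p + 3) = p^6 - p^5 - 22*p^4 + 46*p^3 + 20*p^2 - 49*p - 3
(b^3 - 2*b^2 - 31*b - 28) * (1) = b^3 - 2*b^2 - 31*b - 28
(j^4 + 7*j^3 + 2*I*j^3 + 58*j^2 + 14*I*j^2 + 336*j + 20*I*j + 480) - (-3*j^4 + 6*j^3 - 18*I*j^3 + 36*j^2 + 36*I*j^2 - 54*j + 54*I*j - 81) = 4*j^4 + j^3 + 20*I*j^3 + 22*j^2 - 22*I*j^2 + 390*j - 34*I*j + 561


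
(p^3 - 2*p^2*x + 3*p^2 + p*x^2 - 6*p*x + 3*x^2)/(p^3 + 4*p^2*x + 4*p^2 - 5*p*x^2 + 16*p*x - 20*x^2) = (p^2 - p*x + 3*p - 3*x)/(p^2 + 5*p*x + 4*p + 20*x)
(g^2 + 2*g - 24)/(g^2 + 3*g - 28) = (g + 6)/(g + 7)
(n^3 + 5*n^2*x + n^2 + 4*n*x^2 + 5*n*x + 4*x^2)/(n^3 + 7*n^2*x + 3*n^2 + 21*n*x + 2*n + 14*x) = (n^2 + 5*n*x + 4*x^2)/(n^2 + 7*n*x + 2*n + 14*x)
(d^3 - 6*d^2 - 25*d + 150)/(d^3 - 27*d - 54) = (d^2 - 25)/(d^2 + 6*d + 9)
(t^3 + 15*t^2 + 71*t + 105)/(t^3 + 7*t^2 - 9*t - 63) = (t + 5)/(t - 3)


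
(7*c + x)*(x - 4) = 7*c*x - 28*c + x^2 - 4*x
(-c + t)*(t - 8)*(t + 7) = -c*t^2 + c*t + 56*c + t^3 - t^2 - 56*t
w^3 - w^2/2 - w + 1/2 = (w - 1)*(w - 1/2)*(w + 1)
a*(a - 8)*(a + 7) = a^3 - a^2 - 56*a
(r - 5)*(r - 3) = r^2 - 8*r + 15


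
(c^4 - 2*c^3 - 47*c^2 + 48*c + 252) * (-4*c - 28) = -4*c^5 - 20*c^4 + 244*c^3 + 1124*c^2 - 2352*c - 7056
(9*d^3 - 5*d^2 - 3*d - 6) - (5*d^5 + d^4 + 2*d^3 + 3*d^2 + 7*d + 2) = -5*d^5 - d^4 + 7*d^3 - 8*d^2 - 10*d - 8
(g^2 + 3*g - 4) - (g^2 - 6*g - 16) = 9*g + 12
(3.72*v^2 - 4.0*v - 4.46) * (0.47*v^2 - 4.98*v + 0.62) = 1.7484*v^4 - 20.4056*v^3 + 20.1302*v^2 + 19.7308*v - 2.7652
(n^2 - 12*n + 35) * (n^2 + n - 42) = n^4 - 11*n^3 - 19*n^2 + 539*n - 1470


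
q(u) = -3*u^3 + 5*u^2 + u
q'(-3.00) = -110.00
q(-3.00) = 123.00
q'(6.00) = -263.00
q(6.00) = -462.00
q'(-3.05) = -113.22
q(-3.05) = 128.58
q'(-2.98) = -108.72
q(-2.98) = 120.81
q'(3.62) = -80.74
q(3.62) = -73.17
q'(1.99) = -14.74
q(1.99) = -1.85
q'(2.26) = -22.37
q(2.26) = -6.83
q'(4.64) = -146.37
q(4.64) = -187.40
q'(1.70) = -8.01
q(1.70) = 1.41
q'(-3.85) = -170.90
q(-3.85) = 241.46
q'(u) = -9*u^2 + 10*u + 1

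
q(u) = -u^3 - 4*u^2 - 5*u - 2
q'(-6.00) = -65.00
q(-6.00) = 100.00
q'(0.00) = -5.00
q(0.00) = -2.00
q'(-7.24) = -104.33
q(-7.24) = 204.03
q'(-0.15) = -3.87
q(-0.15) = -1.34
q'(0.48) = -9.53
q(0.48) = -5.43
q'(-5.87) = -61.41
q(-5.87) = 91.78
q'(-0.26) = -3.12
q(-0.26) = -0.95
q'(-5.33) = -47.59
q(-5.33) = 62.43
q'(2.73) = -49.20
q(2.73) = -65.81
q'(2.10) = -35.03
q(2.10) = -39.40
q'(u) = -3*u^2 - 8*u - 5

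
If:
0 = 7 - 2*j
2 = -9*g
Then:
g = -2/9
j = 7/2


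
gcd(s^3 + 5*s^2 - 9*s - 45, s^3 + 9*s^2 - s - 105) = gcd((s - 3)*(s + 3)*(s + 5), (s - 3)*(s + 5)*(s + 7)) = s^2 + 2*s - 15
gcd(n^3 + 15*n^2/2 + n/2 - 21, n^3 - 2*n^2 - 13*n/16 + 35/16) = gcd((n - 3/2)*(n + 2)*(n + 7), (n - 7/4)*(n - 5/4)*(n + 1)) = 1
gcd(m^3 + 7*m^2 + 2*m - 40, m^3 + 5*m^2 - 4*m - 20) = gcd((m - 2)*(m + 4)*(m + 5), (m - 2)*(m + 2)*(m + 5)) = m^2 + 3*m - 10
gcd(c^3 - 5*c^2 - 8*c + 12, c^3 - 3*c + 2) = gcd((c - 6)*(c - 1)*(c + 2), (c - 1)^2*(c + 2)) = c^2 + c - 2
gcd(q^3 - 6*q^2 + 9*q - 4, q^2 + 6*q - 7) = q - 1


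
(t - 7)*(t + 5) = t^2 - 2*t - 35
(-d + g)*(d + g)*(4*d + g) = -4*d^3 - d^2*g + 4*d*g^2 + g^3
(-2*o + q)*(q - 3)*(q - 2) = -2*o*q^2 + 10*o*q - 12*o + q^3 - 5*q^2 + 6*q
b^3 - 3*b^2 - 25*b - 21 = (b - 7)*(b + 1)*(b + 3)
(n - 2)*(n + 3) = n^2 + n - 6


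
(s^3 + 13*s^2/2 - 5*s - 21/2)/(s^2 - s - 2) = (2*s^2 + 11*s - 21)/(2*(s - 2))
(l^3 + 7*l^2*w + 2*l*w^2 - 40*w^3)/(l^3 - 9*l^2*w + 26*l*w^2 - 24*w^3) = (l^2 + 9*l*w + 20*w^2)/(l^2 - 7*l*w + 12*w^2)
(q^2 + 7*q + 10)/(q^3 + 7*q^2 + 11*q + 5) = (q + 2)/(q^2 + 2*q + 1)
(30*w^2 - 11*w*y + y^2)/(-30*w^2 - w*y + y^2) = (-5*w + y)/(5*w + y)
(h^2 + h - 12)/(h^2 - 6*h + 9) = (h + 4)/(h - 3)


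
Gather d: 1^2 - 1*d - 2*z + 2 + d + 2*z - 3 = 0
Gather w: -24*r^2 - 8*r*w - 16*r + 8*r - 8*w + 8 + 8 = -24*r^2 - 8*r + w*(-8*r - 8) + 16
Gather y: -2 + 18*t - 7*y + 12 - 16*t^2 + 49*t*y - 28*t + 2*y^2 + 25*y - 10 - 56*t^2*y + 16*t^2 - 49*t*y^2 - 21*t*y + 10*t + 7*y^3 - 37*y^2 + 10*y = 7*y^3 + y^2*(-49*t - 35) + y*(-56*t^2 + 28*t + 28)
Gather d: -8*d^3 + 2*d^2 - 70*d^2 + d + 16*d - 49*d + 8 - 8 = -8*d^3 - 68*d^2 - 32*d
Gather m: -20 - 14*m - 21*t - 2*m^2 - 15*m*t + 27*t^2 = -2*m^2 + m*(-15*t - 14) + 27*t^2 - 21*t - 20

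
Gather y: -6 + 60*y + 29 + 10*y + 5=70*y + 28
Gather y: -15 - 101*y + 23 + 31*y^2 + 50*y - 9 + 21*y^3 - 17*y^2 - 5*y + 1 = 21*y^3 + 14*y^2 - 56*y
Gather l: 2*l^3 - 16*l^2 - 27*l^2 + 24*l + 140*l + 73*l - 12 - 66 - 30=2*l^3 - 43*l^2 + 237*l - 108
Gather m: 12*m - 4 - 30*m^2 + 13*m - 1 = -30*m^2 + 25*m - 5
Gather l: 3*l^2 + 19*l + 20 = 3*l^2 + 19*l + 20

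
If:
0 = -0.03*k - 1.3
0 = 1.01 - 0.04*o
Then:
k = -43.33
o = 25.25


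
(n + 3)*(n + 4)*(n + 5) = n^3 + 12*n^2 + 47*n + 60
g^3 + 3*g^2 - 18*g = g*(g - 3)*(g + 6)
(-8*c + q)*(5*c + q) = -40*c^2 - 3*c*q + q^2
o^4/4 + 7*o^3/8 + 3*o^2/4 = o^2*(o/4 + 1/2)*(o + 3/2)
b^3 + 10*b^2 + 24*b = b*(b + 4)*(b + 6)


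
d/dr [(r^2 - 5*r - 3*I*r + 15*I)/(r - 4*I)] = (r^2 - 8*I*r - 12 + 5*I)/(r^2 - 8*I*r - 16)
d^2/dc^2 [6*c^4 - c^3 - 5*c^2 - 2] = 72*c^2 - 6*c - 10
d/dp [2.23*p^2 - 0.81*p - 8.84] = 4.46*p - 0.81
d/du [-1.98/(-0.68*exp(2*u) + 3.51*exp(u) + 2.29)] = (6.9498 - 2.6928*exp(u))*exp(u)/(-0.68*exp(2*u) + 3.51*exp(u) + 2.29)^2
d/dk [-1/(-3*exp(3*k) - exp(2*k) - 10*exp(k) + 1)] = (-9*exp(2*k) - 2*exp(k) - 10)*exp(k)/(3*exp(3*k) + exp(2*k) + 10*exp(k) - 1)^2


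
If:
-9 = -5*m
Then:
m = 9/5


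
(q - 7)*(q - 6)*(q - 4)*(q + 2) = q^4 - 15*q^3 + 60*q^2 + 20*q - 336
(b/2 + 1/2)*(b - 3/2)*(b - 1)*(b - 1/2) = b^4/2 - b^3 - b^2/8 + b - 3/8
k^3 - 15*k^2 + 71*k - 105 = (k - 7)*(k - 5)*(k - 3)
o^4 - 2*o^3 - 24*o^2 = o^2*(o - 6)*(o + 4)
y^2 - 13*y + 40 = (y - 8)*(y - 5)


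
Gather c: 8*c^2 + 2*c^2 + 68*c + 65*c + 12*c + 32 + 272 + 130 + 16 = 10*c^2 + 145*c + 450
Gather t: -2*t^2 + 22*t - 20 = -2*t^2 + 22*t - 20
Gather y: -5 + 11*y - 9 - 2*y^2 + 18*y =-2*y^2 + 29*y - 14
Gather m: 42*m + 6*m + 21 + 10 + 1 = 48*m + 32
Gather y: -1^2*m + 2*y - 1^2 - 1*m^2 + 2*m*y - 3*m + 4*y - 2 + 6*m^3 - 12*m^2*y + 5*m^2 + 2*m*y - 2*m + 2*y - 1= 6*m^3 + 4*m^2 - 6*m + y*(-12*m^2 + 4*m + 8) - 4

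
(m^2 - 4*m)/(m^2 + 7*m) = (m - 4)/(m + 7)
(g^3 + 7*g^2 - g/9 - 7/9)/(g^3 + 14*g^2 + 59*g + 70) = (g^2 - 1/9)/(g^2 + 7*g + 10)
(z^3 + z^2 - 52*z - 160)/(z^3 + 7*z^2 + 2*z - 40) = (z - 8)/(z - 2)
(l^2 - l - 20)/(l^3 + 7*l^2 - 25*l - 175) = (l + 4)/(l^2 + 12*l + 35)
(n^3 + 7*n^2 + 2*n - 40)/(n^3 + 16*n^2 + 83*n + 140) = (n - 2)/(n + 7)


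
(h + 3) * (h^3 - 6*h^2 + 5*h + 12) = h^4 - 3*h^3 - 13*h^2 + 27*h + 36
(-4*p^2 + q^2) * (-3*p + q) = 12*p^3 - 4*p^2*q - 3*p*q^2 + q^3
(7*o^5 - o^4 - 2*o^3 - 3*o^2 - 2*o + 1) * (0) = 0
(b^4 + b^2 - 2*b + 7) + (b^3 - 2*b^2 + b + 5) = b^4 + b^3 - b^2 - b + 12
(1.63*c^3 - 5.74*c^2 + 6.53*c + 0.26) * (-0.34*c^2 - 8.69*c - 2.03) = -0.5542*c^5 - 12.2131*c^4 + 44.3515*c^3 - 45.1819*c^2 - 15.5153*c - 0.5278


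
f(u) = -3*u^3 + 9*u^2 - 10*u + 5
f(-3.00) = 197.00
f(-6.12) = 1090.95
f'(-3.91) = -217.97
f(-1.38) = 43.82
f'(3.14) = -42.22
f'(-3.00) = -145.00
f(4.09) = -90.60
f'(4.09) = -86.93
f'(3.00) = -37.00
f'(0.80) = -1.36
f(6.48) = -498.18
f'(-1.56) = -59.98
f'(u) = -9*u^2 + 18*u - 10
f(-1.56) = 53.89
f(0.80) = 1.22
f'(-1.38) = -51.98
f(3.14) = -30.54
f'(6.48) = -271.27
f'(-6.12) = -457.25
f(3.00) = -25.00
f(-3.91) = 361.02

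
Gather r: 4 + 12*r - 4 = 12*r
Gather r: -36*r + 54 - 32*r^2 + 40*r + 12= -32*r^2 + 4*r + 66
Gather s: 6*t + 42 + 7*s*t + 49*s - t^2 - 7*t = s*(7*t + 49) - t^2 - t + 42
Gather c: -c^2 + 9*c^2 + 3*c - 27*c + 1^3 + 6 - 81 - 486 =8*c^2 - 24*c - 560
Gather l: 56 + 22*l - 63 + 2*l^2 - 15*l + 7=2*l^2 + 7*l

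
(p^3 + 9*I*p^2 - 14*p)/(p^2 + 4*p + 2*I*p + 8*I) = p*(p + 7*I)/(p + 4)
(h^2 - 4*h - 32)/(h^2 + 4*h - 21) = (h^2 - 4*h - 32)/(h^2 + 4*h - 21)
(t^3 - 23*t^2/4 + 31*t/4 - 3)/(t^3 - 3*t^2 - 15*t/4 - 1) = (4*t^2 - 7*t + 3)/(4*t^2 + 4*t + 1)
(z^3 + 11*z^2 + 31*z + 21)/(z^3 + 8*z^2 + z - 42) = (z + 1)/(z - 2)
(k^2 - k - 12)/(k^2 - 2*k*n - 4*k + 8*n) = (k + 3)/(k - 2*n)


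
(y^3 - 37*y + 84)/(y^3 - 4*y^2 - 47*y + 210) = (y^2 - 7*y + 12)/(y^2 - 11*y + 30)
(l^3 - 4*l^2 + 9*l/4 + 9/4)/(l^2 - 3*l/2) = l - 5/2 - 3/(2*l)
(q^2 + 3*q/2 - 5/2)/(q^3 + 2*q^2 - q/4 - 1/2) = 2*(2*q^2 + 3*q - 5)/(4*q^3 + 8*q^2 - q - 2)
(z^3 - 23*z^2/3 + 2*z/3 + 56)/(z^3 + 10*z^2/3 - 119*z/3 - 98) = (z - 4)/(z + 7)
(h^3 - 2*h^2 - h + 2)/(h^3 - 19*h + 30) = (h^2 - 1)/(h^2 + 2*h - 15)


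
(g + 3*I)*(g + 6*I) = g^2 + 9*I*g - 18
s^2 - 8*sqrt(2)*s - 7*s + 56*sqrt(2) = (s - 7)*(s - 8*sqrt(2))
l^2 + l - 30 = (l - 5)*(l + 6)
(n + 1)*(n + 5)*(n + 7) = n^3 + 13*n^2 + 47*n + 35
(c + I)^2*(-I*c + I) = -I*c^3 + 2*c^2 + I*c^2 - 2*c + I*c - I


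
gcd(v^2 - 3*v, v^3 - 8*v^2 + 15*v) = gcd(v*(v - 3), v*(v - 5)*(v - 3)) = v^2 - 3*v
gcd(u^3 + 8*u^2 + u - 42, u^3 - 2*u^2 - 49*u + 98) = u^2 + 5*u - 14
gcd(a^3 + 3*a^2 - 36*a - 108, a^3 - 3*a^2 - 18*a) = a^2 - 3*a - 18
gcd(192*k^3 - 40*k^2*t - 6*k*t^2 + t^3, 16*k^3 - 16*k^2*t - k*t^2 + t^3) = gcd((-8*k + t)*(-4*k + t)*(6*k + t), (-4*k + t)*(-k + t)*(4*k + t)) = -4*k + t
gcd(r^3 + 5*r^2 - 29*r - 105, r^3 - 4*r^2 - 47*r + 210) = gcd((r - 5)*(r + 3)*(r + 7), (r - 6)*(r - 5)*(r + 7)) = r^2 + 2*r - 35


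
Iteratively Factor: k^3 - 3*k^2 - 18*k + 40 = (k - 5)*(k^2 + 2*k - 8) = (k - 5)*(k - 2)*(k + 4)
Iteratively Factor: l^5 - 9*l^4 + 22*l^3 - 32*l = (l - 4)*(l^4 - 5*l^3 + 2*l^2 + 8*l) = (l - 4)^2*(l^3 - l^2 - 2*l) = (l - 4)^2*(l + 1)*(l^2 - 2*l) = l*(l - 4)^2*(l + 1)*(l - 2)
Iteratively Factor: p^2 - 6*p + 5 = (p - 5)*(p - 1)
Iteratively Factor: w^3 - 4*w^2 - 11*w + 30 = (w - 5)*(w^2 + w - 6) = (w - 5)*(w + 3)*(w - 2)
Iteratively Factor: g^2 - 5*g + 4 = (g - 1)*(g - 4)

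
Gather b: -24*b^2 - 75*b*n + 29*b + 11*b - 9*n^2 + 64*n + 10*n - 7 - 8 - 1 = -24*b^2 + b*(40 - 75*n) - 9*n^2 + 74*n - 16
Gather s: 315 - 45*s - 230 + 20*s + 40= 125 - 25*s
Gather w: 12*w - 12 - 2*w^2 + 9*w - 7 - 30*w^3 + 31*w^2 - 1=-30*w^3 + 29*w^2 + 21*w - 20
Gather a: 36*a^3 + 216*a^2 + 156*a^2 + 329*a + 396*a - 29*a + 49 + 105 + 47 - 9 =36*a^3 + 372*a^2 + 696*a + 192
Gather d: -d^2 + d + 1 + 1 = -d^2 + d + 2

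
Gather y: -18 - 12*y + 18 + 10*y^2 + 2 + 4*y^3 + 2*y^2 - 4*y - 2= 4*y^3 + 12*y^2 - 16*y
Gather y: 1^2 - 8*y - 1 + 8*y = 0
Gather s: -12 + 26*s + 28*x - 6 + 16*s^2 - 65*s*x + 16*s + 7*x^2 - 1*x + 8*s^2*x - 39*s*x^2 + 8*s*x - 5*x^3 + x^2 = s^2*(8*x + 16) + s*(-39*x^2 - 57*x + 42) - 5*x^3 + 8*x^2 + 27*x - 18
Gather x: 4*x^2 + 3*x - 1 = 4*x^2 + 3*x - 1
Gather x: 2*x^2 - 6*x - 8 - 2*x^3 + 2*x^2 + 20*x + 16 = -2*x^3 + 4*x^2 + 14*x + 8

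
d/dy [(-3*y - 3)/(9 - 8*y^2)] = 3*(8*y^2 - 16*y*(y + 1) - 9)/(8*y^2 - 9)^2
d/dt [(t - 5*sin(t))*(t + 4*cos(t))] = -(t - 5*sin(t))*(4*sin(t) - 1) - (t + 4*cos(t))*(5*cos(t) - 1)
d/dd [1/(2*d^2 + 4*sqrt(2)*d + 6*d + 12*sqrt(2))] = (-d - 3/2 - sqrt(2))/(d^2 + 2*sqrt(2)*d + 3*d + 6*sqrt(2))^2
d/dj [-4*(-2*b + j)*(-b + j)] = 12*b - 8*j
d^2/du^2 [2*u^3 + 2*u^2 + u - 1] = 12*u + 4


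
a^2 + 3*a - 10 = (a - 2)*(a + 5)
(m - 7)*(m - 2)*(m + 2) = m^3 - 7*m^2 - 4*m + 28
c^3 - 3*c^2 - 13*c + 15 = (c - 5)*(c - 1)*(c + 3)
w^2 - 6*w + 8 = (w - 4)*(w - 2)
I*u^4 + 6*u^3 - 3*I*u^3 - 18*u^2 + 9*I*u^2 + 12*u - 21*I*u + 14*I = (u - 2)*(u - 7*I)*(u + I)*(I*u - I)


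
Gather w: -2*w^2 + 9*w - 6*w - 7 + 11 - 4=-2*w^2 + 3*w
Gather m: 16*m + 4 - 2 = 16*m + 2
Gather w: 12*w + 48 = 12*w + 48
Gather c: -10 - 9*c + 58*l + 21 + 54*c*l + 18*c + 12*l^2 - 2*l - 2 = c*(54*l + 9) + 12*l^2 + 56*l + 9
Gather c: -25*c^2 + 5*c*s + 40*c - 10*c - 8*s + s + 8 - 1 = -25*c^2 + c*(5*s + 30) - 7*s + 7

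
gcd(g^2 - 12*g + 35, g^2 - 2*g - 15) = g - 5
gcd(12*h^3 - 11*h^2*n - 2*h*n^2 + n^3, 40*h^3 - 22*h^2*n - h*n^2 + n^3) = 4*h - n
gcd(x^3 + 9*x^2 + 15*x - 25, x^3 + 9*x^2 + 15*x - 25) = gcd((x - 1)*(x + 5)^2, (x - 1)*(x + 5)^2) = x^3 + 9*x^2 + 15*x - 25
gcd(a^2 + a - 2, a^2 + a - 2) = a^2 + a - 2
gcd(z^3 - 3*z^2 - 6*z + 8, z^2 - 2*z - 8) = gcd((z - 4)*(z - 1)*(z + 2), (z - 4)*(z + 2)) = z^2 - 2*z - 8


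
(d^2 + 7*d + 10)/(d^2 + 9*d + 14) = (d + 5)/(d + 7)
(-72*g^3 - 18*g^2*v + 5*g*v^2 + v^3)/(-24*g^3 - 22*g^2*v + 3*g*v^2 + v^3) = (3*g + v)/(g + v)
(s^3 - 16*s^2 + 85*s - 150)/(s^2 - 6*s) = s - 10 + 25/s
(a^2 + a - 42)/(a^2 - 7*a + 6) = (a + 7)/(a - 1)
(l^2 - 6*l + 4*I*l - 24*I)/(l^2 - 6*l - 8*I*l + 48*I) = (l + 4*I)/(l - 8*I)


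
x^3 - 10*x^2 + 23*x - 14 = (x - 7)*(x - 2)*(x - 1)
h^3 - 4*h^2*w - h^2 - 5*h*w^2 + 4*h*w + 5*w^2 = (h - 1)*(h - 5*w)*(h + w)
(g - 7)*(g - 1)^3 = g^4 - 10*g^3 + 24*g^2 - 22*g + 7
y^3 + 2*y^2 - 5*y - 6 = (y - 2)*(y + 1)*(y + 3)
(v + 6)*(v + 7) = v^2 + 13*v + 42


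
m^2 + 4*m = m*(m + 4)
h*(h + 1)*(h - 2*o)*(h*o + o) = h^4*o - 2*h^3*o^2 + 2*h^3*o - 4*h^2*o^2 + h^2*o - 2*h*o^2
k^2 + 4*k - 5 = (k - 1)*(k + 5)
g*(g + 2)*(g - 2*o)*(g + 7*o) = g^4 + 5*g^3*o + 2*g^3 - 14*g^2*o^2 + 10*g^2*o - 28*g*o^2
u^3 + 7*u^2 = u^2*(u + 7)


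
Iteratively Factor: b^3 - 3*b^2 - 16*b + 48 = (b - 4)*(b^2 + b - 12) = (b - 4)*(b + 4)*(b - 3)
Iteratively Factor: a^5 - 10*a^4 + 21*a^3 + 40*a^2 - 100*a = (a - 5)*(a^4 - 5*a^3 - 4*a^2 + 20*a) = a*(a - 5)*(a^3 - 5*a^2 - 4*a + 20) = a*(a - 5)*(a - 2)*(a^2 - 3*a - 10) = a*(a - 5)^2*(a - 2)*(a + 2)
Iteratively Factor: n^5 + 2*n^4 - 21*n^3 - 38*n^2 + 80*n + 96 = (n - 2)*(n^4 + 4*n^3 - 13*n^2 - 64*n - 48) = (n - 2)*(n + 1)*(n^3 + 3*n^2 - 16*n - 48) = (n - 2)*(n + 1)*(n + 4)*(n^2 - n - 12) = (n - 4)*(n - 2)*(n + 1)*(n + 4)*(n + 3)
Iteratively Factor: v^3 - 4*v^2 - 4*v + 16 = (v - 4)*(v^2 - 4) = (v - 4)*(v + 2)*(v - 2)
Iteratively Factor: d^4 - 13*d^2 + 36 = (d + 3)*(d^3 - 3*d^2 - 4*d + 12) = (d - 2)*(d + 3)*(d^2 - d - 6) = (d - 2)*(d + 2)*(d + 3)*(d - 3)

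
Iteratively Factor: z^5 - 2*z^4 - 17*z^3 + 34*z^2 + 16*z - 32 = (z + 4)*(z^4 - 6*z^3 + 7*z^2 + 6*z - 8) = (z - 1)*(z + 4)*(z^3 - 5*z^2 + 2*z + 8) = (z - 4)*(z - 1)*(z + 4)*(z^2 - z - 2) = (z - 4)*(z - 1)*(z + 1)*(z + 4)*(z - 2)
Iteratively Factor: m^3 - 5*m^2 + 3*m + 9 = (m - 3)*(m^2 - 2*m - 3) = (m - 3)*(m + 1)*(m - 3)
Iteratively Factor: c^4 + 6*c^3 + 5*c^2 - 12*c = (c)*(c^3 + 6*c^2 + 5*c - 12) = c*(c + 4)*(c^2 + 2*c - 3) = c*(c + 3)*(c + 4)*(c - 1)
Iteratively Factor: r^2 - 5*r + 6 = (r - 2)*(r - 3)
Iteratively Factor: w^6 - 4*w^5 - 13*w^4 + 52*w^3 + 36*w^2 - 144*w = (w - 3)*(w^5 - w^4 - 16*w^3 + 4*w^2 + 48*w) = w*(w - 3)*(w^4 - w^3 - 16*w^2 + 4*w + 48) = w*(w - 4)*(w - 3)*(w^3 + 3*w^2 - 4*w - 12) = w*(w - 4)*(w - 3)*(w + 3)*(w^2 - 4) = w*(w - 4)*(w - 3)*(w + 2)*(w + 3)*(w - 2)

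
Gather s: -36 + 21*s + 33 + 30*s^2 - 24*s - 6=30*s^2 - 3*s - 9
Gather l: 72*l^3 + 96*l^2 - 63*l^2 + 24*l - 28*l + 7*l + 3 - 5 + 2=72*l^3 + 33*l^2 + 3*l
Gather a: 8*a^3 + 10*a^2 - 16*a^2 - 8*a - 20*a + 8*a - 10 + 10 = 8*a^3 - 6*a^2 - 20*a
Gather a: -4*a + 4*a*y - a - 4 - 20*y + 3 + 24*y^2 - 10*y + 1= a*(4*y - 5) + 24*y^2 - 30*y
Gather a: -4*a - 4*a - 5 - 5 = -8*a - 10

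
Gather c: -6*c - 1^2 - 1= -6*c - 2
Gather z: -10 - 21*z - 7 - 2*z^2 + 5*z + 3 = -2*z^2 - 16*z - 14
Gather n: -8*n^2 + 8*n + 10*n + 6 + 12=-8*n^2 + 18*n + 18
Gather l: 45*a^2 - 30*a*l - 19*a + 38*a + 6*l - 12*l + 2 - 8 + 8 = 45*a^2 + 19*a + l*(-30*a - 6) + 2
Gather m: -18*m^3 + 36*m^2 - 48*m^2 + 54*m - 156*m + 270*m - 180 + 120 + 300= -18*m^3 - 12*m^2 + 168*m + 240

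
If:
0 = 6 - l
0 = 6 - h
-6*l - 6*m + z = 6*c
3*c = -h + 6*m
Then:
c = z/9 - 14/3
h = 6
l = 6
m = z/18 - 4/3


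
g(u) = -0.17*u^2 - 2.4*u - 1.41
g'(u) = -0.34*u - 2.4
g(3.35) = -11.36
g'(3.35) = -3.54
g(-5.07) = 6.39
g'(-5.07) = -0.68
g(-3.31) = 4.67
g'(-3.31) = -1.27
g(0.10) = -1.65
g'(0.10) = -2.43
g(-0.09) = -1.20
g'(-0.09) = -2.37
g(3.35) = -11.36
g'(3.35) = -3.54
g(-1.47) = 1.75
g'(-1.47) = -1.90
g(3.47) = -11.78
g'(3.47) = -3.58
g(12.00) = -54.69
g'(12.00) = -6.48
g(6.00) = -21.93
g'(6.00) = -4.44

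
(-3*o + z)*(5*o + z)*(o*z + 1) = -15*o^3*z + 2*o^2*z^2 - 15*o^2 + o*z^3 + 2*o*z + z^2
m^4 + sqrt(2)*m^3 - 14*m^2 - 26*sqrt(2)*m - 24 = (m - 3*sqrt(2))*(m + sqrt(2))^2*(m + 2*sqrt(2))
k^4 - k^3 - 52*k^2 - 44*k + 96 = (k - 8)*(k - 1)*(k + 2)*(k + 6)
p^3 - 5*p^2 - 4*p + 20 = (p - 5)*(p - 2)*(p + 2)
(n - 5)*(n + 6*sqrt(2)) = n^2 - 5*n + 6*sqrt(2)*n - 30*sqrt(2)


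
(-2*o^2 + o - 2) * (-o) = 2*o^3 - o^2 + 2*o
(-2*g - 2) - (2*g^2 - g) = -2*g^2 - g - 2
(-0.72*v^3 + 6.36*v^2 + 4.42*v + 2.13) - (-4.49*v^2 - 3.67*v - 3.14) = -0.72*v^3 + 10.85*v^2 + 8.09*v + 5.27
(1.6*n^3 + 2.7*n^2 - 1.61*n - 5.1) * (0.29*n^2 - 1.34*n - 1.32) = 0.464*n^5 - 1.361*n^4 - 6.1969*n^3 - 2.8856*n^2 + 8.9592*n + 6.732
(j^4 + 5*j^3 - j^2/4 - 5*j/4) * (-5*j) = -5*j^5 - 25*j^4 + 5*j^3/4 + 25*j^2/4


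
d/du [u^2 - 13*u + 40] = 2*u - 13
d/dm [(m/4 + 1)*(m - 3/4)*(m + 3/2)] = 3*m^2/4 + 19*m/8 + 15/32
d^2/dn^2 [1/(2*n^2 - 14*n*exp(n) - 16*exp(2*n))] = ((-n^2 + 7*n*exp(n) + 8*exp(2*n))*(7*n*exp(n) + 32*exp(2*n) + 14*exp(n) - 2)/2 - (7*n*exp(n) - 2*n + 16*exp(2*n) + 7*exp(n))^2)/(-n^2 + 7*n*exp(n) + 8*exp(2*n))^3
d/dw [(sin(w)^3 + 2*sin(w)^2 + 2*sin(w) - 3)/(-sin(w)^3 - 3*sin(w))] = (2*sin(w)^2 - 2*sin(w) - 15 - 9/sin(w)^2)*cos(w)/(sin(w)^2 + 3)^2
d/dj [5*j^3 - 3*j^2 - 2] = 3*j*(5*j - 2)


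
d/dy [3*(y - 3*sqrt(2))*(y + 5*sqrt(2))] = 6*y + 6*sqrt(2)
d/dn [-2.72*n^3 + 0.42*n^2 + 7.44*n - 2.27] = -8.16*n^2 + 0.84*n + 7.44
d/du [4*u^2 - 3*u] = 8*u - 3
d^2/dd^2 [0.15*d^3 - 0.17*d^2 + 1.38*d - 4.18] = 0.9*d - 0.34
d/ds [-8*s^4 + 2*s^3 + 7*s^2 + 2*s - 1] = -32*s^3 + 6*s^2 + 14*s + 2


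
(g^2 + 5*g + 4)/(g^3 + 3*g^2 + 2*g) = (g + 4)/(g*(g + 2))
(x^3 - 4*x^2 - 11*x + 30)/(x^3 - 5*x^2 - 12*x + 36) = (x - 5)/(x - 6)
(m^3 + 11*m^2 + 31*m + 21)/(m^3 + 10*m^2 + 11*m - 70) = (m^2 + 4*m + 3)/(m^2 + 3*m - 10)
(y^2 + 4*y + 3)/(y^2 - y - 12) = (y + 1)/(y - 4)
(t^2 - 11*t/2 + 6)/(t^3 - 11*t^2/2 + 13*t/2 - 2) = (2*t - 3)/(2*t^2 - 3*t + 1)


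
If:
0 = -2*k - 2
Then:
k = -1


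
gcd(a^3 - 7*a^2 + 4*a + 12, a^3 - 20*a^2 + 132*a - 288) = a - 6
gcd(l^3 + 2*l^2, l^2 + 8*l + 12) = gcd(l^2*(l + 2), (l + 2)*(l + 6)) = l + 2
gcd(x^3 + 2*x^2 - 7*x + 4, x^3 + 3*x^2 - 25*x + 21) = x - 1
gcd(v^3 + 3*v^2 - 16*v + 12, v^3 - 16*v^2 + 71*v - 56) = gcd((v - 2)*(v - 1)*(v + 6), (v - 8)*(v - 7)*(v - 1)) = v - 1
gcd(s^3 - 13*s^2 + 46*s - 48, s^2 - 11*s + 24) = s^2 - 11*s + 24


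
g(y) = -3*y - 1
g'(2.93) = -3.00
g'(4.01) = -3.00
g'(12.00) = -3.00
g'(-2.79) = -3.00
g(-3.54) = 9.62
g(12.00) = -37.00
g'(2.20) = -3.00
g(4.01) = -13.03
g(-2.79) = 7.37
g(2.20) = -7.60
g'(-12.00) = -3.00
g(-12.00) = 35.00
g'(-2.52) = -3.00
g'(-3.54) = -3.00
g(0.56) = -2.68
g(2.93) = -9.79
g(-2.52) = 6.56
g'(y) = -3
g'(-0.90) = -3.00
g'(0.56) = -3.00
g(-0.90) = 1.70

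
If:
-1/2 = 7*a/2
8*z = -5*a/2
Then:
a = -1/7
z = 5/112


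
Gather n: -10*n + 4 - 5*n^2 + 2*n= -5*n^2 - 8*n + 4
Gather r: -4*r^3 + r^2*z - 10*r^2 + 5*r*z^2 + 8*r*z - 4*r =-4*r^3 + r^2*(z - 10) + r*(5*z^2 + 8*z - 4)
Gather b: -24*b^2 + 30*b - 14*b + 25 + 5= -24*b^2 + 16*b + 30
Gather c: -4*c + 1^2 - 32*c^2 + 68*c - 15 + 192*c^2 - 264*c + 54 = 160*c^2 - 200*c + 40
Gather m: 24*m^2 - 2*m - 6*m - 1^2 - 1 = 24*m^2 - 8*m - 2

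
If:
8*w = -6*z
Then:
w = -3*z/4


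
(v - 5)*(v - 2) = v^2 - 7*v + 10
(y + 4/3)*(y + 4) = y^2 + 16*y/3 + 16/3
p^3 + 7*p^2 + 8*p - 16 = (p - 1)*(p + 4)^2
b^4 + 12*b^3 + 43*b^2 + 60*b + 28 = (b + 1)*(b + 2)^2*(b + 7)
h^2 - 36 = (h - 6)*(h + 6)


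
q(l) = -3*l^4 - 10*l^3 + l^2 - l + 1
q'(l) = -12*l^3 - 30*l^2 + 2*l - 1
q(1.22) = -23.54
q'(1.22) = -65.00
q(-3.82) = -61.97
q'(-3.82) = 222.50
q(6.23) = -6903.78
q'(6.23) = -4054.58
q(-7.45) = -5042.69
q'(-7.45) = 3280.95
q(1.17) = -20.44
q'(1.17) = -58.95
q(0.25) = 0.64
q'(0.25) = -2.56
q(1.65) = -65.08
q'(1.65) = -133.28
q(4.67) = -2427.22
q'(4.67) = -1868.10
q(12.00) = -79355.00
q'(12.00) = -25033.00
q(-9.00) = -12302.00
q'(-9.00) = 6299.00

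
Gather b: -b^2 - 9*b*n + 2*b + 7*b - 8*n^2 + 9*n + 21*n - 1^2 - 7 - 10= -b^2 + b*(9 - 9*n) - 8*n^2 + 30*n - 18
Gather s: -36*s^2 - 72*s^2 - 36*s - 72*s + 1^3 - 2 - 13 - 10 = -108*s^2 - 108*s - 24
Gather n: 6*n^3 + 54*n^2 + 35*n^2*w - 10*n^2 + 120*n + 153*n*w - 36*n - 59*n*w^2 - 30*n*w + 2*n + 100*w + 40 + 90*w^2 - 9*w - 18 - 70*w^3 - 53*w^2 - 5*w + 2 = 6*n^3 + n^2*(35*w + 44) + n*(-59*w^2 + 123*w + 86) - 70*w^3 + 37*w^2 + 86*w + 24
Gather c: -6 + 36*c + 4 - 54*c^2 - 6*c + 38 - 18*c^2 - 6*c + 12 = -72*c^2 + 24*c + 48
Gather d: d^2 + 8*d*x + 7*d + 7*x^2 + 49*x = d^2 + d*(8*x + 7) + 7*x^2 + 49*x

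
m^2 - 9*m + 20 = (m - 5)*(m - 4)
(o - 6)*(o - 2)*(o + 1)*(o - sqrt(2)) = o^4 - 7*o^3 - sqrt(2)*o^3 + 4*o^2 + 7*sqrt(2)*o^2 - 4*sqrt(2)*o + 12*o - 12*sqrt(2)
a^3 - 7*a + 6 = (a - 2)*(a - 1)*(a + 3)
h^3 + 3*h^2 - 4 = (h - 1)*(h + 2)^2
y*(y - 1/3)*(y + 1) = y^3 + 2*y^2/3 - y/3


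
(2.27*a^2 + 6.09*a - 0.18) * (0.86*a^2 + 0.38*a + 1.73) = 1.9522*a^4 + 6.1*a^3 + 6.0865*a^2 + 10.4673*a - 0.3114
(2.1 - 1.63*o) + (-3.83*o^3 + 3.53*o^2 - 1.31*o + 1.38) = -3.83*o^3 + 3.53*o^2 - 2.94*o + 3.48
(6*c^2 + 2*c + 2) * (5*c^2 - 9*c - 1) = 30*c^4 - 44*c^3 - 14*c^2 - 20*c - 2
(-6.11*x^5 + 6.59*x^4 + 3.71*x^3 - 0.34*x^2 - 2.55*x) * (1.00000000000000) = -6.11*x^5 + 6.59*x^4 + 3.71*x^3 - 0.34*x^2 - 2.55*x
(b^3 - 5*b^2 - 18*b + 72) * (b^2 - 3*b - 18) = b^5 - 8*b^4 - 21*b^3 + 216*b^2 + 108*b - 1296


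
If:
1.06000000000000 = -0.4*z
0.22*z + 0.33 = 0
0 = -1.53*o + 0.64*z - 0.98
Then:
No Solution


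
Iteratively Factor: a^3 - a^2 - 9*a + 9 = (a - 3)*(a^2 + 2*a - 3) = (a - 3)*(a - 1)*(a + 3)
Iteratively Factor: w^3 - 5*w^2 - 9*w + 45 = (w + 3)*(w^2 - 8*w + 15) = (w - 3)*(w + 3)*(w - 5)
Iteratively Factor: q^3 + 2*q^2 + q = (q)*(q^2 + 2*q + 1) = q*(q + 1)*(q + 1)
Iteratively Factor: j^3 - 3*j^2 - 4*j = (j - 4)*(j^2 + j) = j*(j - 4)*(j + 1)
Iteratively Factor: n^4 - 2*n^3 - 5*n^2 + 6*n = (n)*(n^3 - 2*n^2 - 5*n + 6) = n*(n + 2)*(n^2 - 4*n + 3) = n*(n - 1)*(n + 2)*(n - 3)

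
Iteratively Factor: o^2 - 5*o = (o)*(o - 5)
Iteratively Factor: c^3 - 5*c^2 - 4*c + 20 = (c - 2)*(c^2 - 3*c - 10) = (c - 5)*(c - 2)*(c + 2)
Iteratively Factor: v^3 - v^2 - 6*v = (v - 3)*(v^2 + 2*v) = v*(v - 3)*(v + 2)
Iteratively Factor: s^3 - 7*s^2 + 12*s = (s - 4)*(s^2 - 3*s) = s*(s - 4)*(s - 3)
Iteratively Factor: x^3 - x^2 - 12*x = (x - 4)*(x^2 + 3*x) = x*(x - 4)*(x + 3)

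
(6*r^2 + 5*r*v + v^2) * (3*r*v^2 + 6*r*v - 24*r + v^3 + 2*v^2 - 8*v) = 18*r^3*v^2 + 36*r^3*v - 144*r^3 + 21*r^2*v^3 + 42*r^2*v^2 - 168*r^2*v + 8*r*v^4 + 16*r*v^3 - 64*r*v^2 + v^5 + 2*v^4 - 8*v^3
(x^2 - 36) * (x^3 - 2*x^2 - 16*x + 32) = x^5 - 2*x^4 - 52*x^3 + 104*x^2 + 576*x - 1152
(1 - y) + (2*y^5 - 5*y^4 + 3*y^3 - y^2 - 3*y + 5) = 2*y^5 - 5*y^4 + 3*y^3 - y^2 - 4*y + 6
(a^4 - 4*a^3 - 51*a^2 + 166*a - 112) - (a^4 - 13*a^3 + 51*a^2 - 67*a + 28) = 9*a^3 - 102*a^2 + 233*a - 140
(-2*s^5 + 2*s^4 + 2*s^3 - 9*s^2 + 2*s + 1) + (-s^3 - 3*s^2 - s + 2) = -2*s^5 + 2*s^4 + s^3 - 12*s^2 + s + 3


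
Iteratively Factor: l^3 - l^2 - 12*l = (l)*(l^2 - l - 12) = l*(l + 3)*(l - 4)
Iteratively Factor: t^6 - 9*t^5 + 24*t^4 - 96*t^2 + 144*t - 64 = (t - 4)*(t^5 - 5*t^4 + 4*t^3 + 16*t^2 - 32*t + 16) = (t - 4)*(t - 2)*(t^4 - 3*t^3 - 2*t^2 + 12*t - 8) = (t - 4)*(t - 2)^2*(t^3 - t^2 - 4*t + 4) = (t - 4)*(t - 2)^3*(t^2 + t - 2) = (t - 4)*(t - 2)^3*(t + 2)*(t - 1)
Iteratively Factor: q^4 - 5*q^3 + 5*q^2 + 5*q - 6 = (q - 3)*(q^3 - 2*q^2 - q + 2) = (q - 3)*(q - 1)*(q^2 - q - 2) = (q - 3)*(q - 1)*(q + 1)*(q - 2)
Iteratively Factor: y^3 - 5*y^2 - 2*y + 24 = (y + 2)*(y^2 - 7*y + 12) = (y - 3)*(y + 2)*(y - 4)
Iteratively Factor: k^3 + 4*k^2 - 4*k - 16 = (k - 2)*(k^2 + 6*k + 8) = (k - 2)*(k + 2)*(k + 4)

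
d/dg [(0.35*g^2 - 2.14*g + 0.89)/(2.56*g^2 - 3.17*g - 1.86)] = (4.3689*g^2 - 5.8588*g + 6.8017)/(6.5536*g^4 - 16.2304*g^3 + 0.525699999999999*g^2 + 11.7924*g + 3.4596)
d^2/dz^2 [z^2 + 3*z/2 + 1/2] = 2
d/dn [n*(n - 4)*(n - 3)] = 3*n^2 - 14*n + 12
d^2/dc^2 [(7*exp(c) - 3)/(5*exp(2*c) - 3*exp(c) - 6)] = (175*exp(4*c) - 195*exp(3*c) + 1395*exp(2*c) - 513*exp(c) + 306)*exp(c)/(125*exp(6*c) - 225*exp(5*c) - 315*exp(4*c) + 513*exp(3*c) + 378*exp(2*c) - 324*exp(c) - 216)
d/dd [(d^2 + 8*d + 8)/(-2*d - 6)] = (-d^2 - 6*d - 16)/(2*(d^2 + 6*d + 9))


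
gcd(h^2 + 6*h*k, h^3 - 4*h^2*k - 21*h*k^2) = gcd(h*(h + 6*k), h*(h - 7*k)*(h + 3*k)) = h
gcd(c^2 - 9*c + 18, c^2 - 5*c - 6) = c - 6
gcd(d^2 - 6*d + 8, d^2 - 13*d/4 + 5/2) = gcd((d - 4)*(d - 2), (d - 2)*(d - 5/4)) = d - 2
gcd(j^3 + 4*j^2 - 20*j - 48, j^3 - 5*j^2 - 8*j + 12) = j + 2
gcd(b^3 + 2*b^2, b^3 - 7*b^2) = b^2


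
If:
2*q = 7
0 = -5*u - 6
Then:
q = 7/2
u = -6/5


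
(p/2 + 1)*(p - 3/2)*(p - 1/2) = p^3/2 - 13*p/8 + 3/4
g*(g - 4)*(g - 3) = g^3 - 7*g^2 + 12*g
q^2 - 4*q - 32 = (q - 8)*(q + 4)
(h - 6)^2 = h^2 - 12*h + 36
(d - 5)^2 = d^2 - 10*d + 25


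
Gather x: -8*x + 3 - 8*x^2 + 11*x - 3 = -8*x^2 + 3*x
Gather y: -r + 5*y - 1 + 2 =-r + 5*y + 1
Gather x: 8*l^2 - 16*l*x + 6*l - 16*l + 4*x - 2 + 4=8*l^2 - 10*l + x*(4 - 16*l) + 2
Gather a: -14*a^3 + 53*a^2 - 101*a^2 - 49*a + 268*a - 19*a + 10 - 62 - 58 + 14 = -14*a^3 - 48*a^2 + 200*a - 96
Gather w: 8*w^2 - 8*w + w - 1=8*w^2 - 7*w - 1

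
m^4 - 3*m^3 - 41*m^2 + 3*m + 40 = (m - 8)*(m - 1)*(m + 1)*(m + 5)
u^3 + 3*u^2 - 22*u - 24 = (u - 4)*(u + 1)*(u + 6)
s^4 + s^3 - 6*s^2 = s^2*(s - 2)*(s + 3)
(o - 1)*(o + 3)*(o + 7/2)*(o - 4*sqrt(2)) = o^4 - 4*sqrt(2)*o^3 + 11*o^3/2 - 22*sqrt(2)*o^2 + 4*o^2 - 16*sqrt(2)*o - 21*o/2 + 42*sqrt(2)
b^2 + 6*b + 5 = (b + 1)*(b + 5)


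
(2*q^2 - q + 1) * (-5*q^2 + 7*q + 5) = -10*q^4 + 19*q^3 - 2*q^2 + 2*q + 5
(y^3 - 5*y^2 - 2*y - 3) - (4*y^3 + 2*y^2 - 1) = -3*y^3 - 7*y^2 - 2*y - 2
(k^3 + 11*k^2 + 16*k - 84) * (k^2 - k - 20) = k^5 + 10*k^4 - 15*k^3 - 320*k^2 - 236*k + 1680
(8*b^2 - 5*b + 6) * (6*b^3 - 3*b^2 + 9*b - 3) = 48*b^5 - 54*b^4 + 123*b^3 - 87*b^2 + 69*b - 18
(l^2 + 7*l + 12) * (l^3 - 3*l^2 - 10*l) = l^5 + 4*l^4 - 19*l^3 - 106*l^2 - 120*l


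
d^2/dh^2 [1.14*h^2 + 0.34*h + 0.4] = 2.28000000000000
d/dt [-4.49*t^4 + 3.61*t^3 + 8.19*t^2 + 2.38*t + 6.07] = -17.96*t^3 + 10.83*t^2 + 16.38*t + 2.38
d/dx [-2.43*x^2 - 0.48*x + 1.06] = -4.86*x - 0.48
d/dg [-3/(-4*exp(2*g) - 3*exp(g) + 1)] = (-24*exp(g) - 9)*exp(g)/(4*exp(2*g) + 3*exp(g) - 1)^2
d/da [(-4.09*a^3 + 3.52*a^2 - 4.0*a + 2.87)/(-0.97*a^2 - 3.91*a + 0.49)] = (3.9673*a^4 + 31.9838*a^3 - 23.6555*a^2 + 9.0174*a + 9.2617)/(0.9409*a^4 + 7.5854*a^3 + 14.3375*a^2 - 3.8318*a + 0.2401)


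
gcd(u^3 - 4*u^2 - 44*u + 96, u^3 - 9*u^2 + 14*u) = u - 2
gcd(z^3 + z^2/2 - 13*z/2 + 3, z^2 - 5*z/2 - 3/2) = 1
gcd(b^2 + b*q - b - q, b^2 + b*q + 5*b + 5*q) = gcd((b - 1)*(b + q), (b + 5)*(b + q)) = b + q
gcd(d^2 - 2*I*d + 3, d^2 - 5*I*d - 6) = d - 3*I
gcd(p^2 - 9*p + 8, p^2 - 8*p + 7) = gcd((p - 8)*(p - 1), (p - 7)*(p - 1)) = p - 1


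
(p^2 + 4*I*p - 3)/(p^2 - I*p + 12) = (p + I)/(p - 4*I)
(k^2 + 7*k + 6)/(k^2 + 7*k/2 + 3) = 2*(k^2 + 7*k + 6)/(2*k^2 + 7*k + 6)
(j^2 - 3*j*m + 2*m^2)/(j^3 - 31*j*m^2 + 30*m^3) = (j - 2*m)/(j^2 + j*m - 30*m^2)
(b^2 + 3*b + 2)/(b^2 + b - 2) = (b + 1)/(b - 1)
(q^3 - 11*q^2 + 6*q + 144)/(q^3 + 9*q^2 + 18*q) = (q^2 - 14*q + 48)/(q*(q + 6))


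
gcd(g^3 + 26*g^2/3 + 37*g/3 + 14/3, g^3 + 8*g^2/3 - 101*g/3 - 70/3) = g^2 + 23*g/3 + 14/3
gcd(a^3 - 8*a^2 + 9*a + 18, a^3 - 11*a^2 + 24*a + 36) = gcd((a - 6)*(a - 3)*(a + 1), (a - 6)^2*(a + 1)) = a^2 - 5*a - 6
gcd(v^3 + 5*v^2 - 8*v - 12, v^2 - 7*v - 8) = v + 1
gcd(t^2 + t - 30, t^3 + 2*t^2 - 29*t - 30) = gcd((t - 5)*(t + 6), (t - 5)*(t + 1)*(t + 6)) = t^2 + t - 30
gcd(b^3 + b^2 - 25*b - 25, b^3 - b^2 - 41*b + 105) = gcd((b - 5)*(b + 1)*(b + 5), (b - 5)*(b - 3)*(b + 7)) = b - 5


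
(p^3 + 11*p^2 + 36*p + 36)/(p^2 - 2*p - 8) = (p^2 + 9*p + 18)/(p - 4)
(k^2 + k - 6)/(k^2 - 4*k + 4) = (k + 3)/(k - 2)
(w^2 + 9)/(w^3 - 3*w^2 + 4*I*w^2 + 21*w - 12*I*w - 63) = (w + 3*I)/(w^2 + w*(-3 + 7*I) - 21*I)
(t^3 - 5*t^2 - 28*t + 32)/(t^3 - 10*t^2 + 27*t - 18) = (t^2 - 4*t - 32)/(t^2 - 9*t + 18)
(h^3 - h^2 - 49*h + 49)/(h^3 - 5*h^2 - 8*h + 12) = (h^2 - 49)/(h^2 - 4*h - 12)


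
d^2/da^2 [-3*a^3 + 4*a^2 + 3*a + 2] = 8 - 18*a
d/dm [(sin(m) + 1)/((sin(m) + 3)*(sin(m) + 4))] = (-2*sin(m) + cos(m)^2 + 4)*cos(m)/((sin(m) + 3)^2*(sin(m) + 4)^2)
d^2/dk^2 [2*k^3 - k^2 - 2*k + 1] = 12*k - 2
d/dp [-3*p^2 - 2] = -6*p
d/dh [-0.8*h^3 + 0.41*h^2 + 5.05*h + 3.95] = -2.4*h^2 + 0.82*h + 5.05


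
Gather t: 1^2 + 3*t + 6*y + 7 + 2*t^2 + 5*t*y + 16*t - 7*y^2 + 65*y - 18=2*t^2 + t*(5*y + 19) - 7*y^2 + 71*y - 10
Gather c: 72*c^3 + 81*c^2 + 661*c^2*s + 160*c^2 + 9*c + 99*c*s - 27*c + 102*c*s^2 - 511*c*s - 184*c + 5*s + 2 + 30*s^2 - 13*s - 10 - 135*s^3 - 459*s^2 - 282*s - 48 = 72*c^3 + c^2*(661*s + 241) + c*(102*s^2 - 412*s - 202) - 135*s^3 - 429*s^2 - 290*s - 56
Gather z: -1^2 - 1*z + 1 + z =0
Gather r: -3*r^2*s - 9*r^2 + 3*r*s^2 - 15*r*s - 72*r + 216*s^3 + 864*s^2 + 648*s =r^2*(-3*s - 9) + r*(3*s^2 - 15*s - 72) + 216*s^3 + 864*s^2 + 648*s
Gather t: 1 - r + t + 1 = -r + t + 2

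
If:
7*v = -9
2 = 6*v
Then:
No Solution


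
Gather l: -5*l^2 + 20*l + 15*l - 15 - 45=-5*l^2 + 35*l - 60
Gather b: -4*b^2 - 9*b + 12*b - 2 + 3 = -4*b^2 + 3*b + 1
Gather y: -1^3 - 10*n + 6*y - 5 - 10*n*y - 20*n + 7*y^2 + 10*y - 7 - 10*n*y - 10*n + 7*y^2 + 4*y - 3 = -40*n + 14*y^2 + y*(20 - 20*n) - 16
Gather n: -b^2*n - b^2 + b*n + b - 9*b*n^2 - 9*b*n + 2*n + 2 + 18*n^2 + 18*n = -b^2 + b + n^2*(18 - 9*b) + n*(-b^2 - 8*b + 20) + 2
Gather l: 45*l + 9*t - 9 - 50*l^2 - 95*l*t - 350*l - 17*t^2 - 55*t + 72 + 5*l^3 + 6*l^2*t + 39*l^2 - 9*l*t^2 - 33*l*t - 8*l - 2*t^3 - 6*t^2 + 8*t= 5*l^3 + l^2*(6*t - 11) + l*(-9*t^2 - 128*t - 313) - 2*t^3 - 23*t^2 - 38*t + 63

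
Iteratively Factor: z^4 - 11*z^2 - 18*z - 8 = (z - 4)*(z^3 + 4*z^2 + 5*z + 2) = (z - 4)*(z + 1)*(z^2 + 3*z + 2) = (z - 4)*(z + 1)*(z + 2)*(z + 1)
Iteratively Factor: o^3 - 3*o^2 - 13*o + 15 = (o + 3)*(o^2 - 6*o + 5) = (o - 5)*(o + 3)*(o - 1)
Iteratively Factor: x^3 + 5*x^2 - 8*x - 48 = (x + 4)*(x^2 + x - 12) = (x + 4)^2*(x - 3)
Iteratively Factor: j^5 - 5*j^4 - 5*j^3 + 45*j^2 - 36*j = (j - 3)*(j^4 - 2*j^3 - 11*j^2 + 12*j) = (j - 4)*(j - 3)*(j^3 + 2*j^2 - 3*j) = j*(j - 4)*(j - 3)*(j^2 + 2*j - 3) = j*(j - 4)*(j - 3)*(j - 1)*(j + 3)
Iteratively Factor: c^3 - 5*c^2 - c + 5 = (c + 1)*(c^2 - 6*c + 5) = (c - 5)*(c + 1)*(c - 1)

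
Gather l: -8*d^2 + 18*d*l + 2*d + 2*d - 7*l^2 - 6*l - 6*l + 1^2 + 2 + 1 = -8*d^2 + 4*d - 7*l^2 + l*(18*d - 12) + 4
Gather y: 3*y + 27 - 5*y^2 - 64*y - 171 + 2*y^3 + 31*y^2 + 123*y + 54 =2*y^3 + 26*y^2 + 62*y - 90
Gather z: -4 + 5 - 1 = 0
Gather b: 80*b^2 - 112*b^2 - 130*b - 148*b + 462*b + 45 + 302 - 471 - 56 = -32*b^2 + 184*b - 180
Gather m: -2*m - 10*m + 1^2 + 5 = 6 - 12*m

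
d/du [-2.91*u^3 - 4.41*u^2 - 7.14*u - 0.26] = -8.73*u^2 - 8.82*u - 7.14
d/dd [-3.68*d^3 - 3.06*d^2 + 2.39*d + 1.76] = -11.04*d^2 - 6.12*d + 2.39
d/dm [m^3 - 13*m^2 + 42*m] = 3*m^2 - 26*m + 42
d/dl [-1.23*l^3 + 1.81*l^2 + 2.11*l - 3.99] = -3.69*l^2 + 3.62*l + 2.11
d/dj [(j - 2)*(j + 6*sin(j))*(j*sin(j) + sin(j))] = (j - 2)*(j + 1)*(6*cos(j) + 1)*sin(j) + (j - 2)*(j + 6*sin(j))*(j*cos(j) + sqrt(2)*sin(j + pi/4)) + (j + 1)*(j + 6*sin(j))*sin(j)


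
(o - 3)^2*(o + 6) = o^3 - 27*o + 54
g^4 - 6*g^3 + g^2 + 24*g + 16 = (g - 4)^2*(g + 1)^2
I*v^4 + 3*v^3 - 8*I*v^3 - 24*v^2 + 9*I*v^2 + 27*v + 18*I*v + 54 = (v - 6)*(v - 3)*(v - 3*I)*(I*v + I)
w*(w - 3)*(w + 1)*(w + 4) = w^4 + 2*w^3 - 11*w^2 - 12*w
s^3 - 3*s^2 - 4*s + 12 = (s - 3)*(s - 2)*(s + 2)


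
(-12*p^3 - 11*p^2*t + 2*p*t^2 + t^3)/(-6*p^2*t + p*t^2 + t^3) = (-12*p^3 - 11*p^2*t + 2*p*t^2 + t^3)/(t*(-6*p^2 + p*t + t^2))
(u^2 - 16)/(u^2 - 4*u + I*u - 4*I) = (u + 4)/(u + I)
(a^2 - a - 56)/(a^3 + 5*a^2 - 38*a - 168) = (a - 8)/(a^2 - 2*a - 24)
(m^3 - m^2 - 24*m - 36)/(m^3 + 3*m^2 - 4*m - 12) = (m - 6)/(m - 2)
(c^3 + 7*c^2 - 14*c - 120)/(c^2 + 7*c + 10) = (c^2 + 2*c - 24)/(c + 2)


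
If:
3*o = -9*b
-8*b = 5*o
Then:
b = 0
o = 0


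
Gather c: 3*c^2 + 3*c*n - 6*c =3*c^2 + c*(3*n - 6)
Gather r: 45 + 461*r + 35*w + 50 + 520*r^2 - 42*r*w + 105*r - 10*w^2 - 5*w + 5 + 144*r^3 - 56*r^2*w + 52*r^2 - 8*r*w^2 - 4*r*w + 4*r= 144*r^3 + r^2*(572 - 56*w) + r*(-8*w^2 - 46*w + 570) - 10*w^2 + 30*w + 100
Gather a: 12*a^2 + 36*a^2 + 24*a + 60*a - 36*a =48*a^2 + 48*a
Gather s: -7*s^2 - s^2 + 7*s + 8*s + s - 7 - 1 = -8*s^2 + 16*s - 8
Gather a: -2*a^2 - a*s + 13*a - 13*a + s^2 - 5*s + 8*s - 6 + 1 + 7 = -2*a^2 - a*s + s^2 + 3*s + 2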